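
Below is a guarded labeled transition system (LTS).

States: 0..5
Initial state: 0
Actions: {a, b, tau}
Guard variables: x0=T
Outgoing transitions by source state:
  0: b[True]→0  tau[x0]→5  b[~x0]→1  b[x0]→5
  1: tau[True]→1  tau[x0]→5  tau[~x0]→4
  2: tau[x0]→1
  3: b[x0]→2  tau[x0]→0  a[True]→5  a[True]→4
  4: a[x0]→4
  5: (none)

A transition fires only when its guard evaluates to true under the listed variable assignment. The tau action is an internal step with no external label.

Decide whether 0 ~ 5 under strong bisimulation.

Answer: NOT BISIMILAR

Trace:
Bisimulation quotient by refinement:
  P[0] = {{0,1,2,3,4,5}}
  P[1] = {{0},{1,2},{3},{4},{5}}
  P[2] = {{0},{1},{2},{3},{4},{5}}
6 equivalence class(es) (converged in 3)
0∈{0}, 5∈{5}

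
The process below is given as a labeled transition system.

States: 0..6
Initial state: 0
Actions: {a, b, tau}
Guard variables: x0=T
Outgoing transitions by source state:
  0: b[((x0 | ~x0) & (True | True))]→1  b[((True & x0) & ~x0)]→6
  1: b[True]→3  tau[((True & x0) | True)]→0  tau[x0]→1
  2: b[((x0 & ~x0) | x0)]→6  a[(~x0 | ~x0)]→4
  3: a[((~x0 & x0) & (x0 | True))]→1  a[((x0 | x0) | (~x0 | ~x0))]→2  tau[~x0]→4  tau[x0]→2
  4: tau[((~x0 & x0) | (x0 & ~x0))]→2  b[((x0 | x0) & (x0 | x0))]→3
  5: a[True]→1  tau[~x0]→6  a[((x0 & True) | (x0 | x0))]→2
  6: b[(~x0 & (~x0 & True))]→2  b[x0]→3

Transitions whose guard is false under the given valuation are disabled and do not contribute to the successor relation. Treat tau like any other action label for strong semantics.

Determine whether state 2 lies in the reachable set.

Guard filter leaves 11 enabled edge(s).
depth 0: {0}
depth 1: {1}  now seen {0,1}
depth 2: {3}  now seen {0,1,3}
depth 3: {2}  now seen {0,1,2,3}
depth 4: {6}  now seen {0,1,2,3,6}
Reachable = {0,1,2,3,6}
trace reaching 2: b·b·a

Answer: REACHABLE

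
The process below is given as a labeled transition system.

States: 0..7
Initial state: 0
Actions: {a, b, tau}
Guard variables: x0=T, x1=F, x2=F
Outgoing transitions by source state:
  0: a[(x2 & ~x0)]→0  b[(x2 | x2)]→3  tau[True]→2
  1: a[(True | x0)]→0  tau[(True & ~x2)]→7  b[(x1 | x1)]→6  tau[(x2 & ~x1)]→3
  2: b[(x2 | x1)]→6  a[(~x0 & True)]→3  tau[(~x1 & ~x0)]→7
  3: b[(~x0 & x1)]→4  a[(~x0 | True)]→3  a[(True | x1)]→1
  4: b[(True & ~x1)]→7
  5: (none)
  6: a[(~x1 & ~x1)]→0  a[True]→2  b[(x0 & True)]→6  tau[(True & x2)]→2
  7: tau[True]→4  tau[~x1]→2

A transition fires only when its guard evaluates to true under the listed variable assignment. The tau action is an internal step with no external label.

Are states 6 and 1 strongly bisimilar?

Answer: NOT BISIMILAR

Analysis:
Compute ~ classes (split until stable):
  π0 = {{0,1,2,3,4,5,6,7}}
  π1 = {{0,7},{1},{2,5},{3},{4},{6}}
  π2 = {{0},{1},{2,5},{3},{4},{6},{7}}
Fixed point at round 3; 7 class(es).
class of 6: {6}; class of 1: {1}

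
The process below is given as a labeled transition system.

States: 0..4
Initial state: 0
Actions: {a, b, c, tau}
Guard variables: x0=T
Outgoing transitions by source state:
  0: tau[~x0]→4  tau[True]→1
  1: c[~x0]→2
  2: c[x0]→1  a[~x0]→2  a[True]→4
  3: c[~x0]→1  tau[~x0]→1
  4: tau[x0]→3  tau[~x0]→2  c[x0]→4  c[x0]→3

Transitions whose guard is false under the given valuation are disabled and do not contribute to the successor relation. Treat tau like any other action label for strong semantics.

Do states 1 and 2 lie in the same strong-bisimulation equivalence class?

Answer: NOT BISIMILAR

Trace:
Refine partition for ~:
  π0 = {{0,1,2,3,4}}
  π1 = {{0},{1,3},{2},{4}}
Fixed point at round 2; 4 class(es).
1∈{1,3}, 2∈{2}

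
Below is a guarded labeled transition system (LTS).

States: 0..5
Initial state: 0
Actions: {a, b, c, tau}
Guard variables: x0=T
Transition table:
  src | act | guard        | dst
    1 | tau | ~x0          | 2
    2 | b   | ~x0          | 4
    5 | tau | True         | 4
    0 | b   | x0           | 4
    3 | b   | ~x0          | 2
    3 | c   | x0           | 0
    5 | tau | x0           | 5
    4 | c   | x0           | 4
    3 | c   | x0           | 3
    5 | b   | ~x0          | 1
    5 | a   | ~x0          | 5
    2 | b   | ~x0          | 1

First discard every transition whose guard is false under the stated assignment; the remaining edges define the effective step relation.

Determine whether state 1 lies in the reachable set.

Guard filter leaves 6 enabled edge(s).
L0 = {0}
L1 = {4}  cumulative {0,4}
Reachable = {0,4}

Answer: UNREACHABLE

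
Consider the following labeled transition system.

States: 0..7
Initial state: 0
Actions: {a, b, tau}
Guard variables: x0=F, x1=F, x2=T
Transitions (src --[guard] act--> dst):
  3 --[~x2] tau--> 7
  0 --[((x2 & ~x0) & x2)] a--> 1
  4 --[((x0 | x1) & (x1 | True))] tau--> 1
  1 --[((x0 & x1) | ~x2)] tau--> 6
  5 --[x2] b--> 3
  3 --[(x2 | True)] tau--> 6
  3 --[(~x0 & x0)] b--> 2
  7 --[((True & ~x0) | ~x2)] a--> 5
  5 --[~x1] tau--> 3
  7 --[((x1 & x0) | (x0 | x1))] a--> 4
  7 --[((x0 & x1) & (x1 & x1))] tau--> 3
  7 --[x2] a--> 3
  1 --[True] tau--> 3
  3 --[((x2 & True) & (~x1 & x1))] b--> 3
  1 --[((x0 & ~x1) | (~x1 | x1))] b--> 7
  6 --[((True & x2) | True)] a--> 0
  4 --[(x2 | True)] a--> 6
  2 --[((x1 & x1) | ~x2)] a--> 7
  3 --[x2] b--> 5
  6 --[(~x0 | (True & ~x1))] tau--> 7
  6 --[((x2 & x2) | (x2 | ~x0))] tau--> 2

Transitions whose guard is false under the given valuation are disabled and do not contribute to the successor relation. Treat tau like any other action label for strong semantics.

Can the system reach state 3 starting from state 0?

Answer: REACHABLE

Working:
After dropping false guards: 13 live edges.
depth 0: {0}
depth 1: {1}  now seen {0,1}
depth 2: {3,7}  now seen {0,1,3,7}
depth 3: {5,6}  now seen {0,1,3,5,6,7}
depth 4: {2}  now seen {0,1,2,3,5,6,7}
Reachable = {0,1,2,3,5,6,7}
Path to 3: a·tau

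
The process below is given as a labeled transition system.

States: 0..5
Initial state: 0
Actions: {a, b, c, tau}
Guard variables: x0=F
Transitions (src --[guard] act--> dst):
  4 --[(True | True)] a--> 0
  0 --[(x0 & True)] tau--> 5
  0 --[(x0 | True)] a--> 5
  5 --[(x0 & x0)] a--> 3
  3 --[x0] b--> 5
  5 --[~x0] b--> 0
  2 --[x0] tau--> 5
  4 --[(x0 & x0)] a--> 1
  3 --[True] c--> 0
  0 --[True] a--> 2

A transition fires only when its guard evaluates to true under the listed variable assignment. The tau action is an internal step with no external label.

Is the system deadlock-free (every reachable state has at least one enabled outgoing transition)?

R = {0,2,5}
  0: a→2  a→5  [2 out]
  2: ∅  [deadlock]
  5: b→0  [1 out]
trace reaching 2: a

Answer: DEADLOCK at state 2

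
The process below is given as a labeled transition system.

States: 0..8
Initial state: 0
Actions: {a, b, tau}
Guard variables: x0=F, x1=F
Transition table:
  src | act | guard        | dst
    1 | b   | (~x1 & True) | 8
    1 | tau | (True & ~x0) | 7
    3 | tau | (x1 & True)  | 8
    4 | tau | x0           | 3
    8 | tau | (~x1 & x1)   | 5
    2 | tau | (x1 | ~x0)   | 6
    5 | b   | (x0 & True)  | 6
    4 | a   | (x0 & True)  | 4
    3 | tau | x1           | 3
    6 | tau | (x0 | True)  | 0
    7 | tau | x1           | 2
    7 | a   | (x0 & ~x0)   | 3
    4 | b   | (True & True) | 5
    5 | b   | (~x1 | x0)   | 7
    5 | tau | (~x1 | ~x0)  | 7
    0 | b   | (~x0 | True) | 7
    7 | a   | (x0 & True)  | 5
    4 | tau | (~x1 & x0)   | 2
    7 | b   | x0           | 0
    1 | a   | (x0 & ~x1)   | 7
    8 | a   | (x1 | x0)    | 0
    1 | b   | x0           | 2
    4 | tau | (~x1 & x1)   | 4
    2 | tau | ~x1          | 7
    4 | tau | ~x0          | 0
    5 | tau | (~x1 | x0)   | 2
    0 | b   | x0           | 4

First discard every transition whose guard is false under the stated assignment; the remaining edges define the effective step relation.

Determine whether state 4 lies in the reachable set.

Answer: UNREACHABLE

Trace:
11 transition(s) survive guard evaluation.
depth 0: {0}
depth 1: {7}  cumulative {0,7}
Reachable = {0,7}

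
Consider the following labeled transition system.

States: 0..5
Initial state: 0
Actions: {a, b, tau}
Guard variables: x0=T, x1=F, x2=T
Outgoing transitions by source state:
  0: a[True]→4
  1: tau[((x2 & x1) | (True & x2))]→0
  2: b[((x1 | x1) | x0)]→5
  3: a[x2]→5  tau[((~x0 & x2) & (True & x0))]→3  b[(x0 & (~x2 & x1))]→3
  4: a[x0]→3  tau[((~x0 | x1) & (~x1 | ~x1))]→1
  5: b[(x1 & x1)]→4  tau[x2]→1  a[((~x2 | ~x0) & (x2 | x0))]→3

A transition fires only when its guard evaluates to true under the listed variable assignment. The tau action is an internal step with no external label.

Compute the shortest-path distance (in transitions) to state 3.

Layered search for 3:
  Layer 0: {0}
  Layer 1: {4}
  Layer 2: {3}
first hit 3 at d=2 via a·a

Answer: 2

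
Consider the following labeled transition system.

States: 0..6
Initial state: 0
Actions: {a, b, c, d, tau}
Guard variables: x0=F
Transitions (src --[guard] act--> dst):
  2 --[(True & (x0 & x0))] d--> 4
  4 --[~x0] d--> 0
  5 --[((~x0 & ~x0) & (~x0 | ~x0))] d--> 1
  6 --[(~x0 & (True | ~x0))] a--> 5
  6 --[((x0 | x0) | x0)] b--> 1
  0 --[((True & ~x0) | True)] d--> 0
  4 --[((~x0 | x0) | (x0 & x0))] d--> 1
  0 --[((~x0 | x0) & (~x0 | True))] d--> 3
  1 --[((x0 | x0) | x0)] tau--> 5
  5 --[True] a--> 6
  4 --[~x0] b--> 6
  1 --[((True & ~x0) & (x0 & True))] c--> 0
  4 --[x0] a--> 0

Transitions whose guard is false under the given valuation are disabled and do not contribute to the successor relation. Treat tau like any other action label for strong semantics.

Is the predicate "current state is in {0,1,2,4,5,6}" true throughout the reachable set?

Safe = {0,1,2,4,5,6}
R = {0,3}
  0: ok
  3: ✗ unsafe
reach 3 via d — violates

Answer: INVARIANT VIOLATED at state 3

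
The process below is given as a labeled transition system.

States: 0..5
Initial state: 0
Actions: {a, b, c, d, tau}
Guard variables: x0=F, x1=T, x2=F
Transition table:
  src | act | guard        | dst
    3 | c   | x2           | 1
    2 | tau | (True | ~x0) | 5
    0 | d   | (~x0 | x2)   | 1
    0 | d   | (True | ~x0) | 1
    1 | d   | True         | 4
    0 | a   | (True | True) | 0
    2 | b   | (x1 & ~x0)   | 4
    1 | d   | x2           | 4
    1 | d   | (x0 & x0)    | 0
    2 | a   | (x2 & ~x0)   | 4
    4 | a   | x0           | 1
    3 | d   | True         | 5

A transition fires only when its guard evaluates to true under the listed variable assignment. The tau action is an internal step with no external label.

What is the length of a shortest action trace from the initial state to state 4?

Answer: 2

Analysis:
Layered search for 4:
  L0 = {0}
  L1 = {1}
  L2 = {4}
depth(4)=2, e.g. d·d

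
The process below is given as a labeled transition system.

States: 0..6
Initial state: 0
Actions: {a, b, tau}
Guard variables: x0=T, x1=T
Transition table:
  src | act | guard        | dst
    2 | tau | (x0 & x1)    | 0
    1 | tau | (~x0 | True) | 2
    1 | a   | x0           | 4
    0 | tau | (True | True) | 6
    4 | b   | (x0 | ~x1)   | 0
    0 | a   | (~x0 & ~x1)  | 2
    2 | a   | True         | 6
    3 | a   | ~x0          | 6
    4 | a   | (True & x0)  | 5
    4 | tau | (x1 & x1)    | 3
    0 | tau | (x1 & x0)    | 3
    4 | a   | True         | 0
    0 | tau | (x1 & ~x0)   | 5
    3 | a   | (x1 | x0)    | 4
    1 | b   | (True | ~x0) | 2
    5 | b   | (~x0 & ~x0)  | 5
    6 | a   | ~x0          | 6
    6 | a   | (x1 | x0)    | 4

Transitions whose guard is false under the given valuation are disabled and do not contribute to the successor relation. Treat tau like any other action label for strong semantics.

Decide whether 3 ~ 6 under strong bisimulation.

Answer: BISIMILAR

Analysis:
Compute ~ classes (split until stable):
  round 0: {{0,1,2,3,4,5,6}}
  round 1: {{0},{1,4},{2},{3,6},{5}}
  round 2: {{0},{1},{2},{3,6},{4},{5}}
stable after 3 split(s): 6 block(s)
[3]={3,6}  [6]={3,6}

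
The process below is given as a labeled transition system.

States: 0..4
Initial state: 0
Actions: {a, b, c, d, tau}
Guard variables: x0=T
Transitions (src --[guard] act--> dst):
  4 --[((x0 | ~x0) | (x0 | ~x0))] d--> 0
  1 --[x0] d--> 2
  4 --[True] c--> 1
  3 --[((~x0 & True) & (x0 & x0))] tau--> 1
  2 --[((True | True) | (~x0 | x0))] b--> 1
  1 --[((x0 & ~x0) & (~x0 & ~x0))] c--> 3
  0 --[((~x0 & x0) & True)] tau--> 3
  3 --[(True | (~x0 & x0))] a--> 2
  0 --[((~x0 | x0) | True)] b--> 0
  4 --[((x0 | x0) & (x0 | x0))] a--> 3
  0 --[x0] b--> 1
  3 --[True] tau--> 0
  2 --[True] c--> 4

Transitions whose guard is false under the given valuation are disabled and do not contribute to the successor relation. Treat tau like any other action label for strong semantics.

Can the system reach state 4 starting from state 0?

10 transition(s) survive guard evaluation.
depth 0: {0}
depth 1: {1}  now seen {0,1}
depth 2: {2}  now seen {0,1,2}
depth 3: {4}  now seen {0,1,2,4}
depth 4: {3}  now seen {0,1,2,3,4}
Reachable = {0,1,2,3,4}
Path to 4: b·d·c

Answer: REACHABLE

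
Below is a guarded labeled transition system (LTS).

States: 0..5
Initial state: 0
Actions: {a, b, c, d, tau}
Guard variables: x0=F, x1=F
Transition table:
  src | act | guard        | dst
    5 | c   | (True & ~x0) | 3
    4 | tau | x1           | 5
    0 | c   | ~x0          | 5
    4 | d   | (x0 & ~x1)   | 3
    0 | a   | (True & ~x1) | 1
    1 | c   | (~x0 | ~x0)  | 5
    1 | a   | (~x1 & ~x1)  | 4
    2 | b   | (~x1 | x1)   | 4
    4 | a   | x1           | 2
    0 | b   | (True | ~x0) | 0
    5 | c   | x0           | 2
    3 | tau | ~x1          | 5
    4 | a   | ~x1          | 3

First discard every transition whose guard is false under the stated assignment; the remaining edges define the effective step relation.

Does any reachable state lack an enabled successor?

Reachable = {0,1,3,4,5}
  0: a→1  b→0  c→5  [3 out]
  1: a→4  c→5  [2 out]
  3: tau→5  [1 out]
  4: a→3  [1 out]
  5: c→3  [1 out]

Answer: DEADLOCK-FREE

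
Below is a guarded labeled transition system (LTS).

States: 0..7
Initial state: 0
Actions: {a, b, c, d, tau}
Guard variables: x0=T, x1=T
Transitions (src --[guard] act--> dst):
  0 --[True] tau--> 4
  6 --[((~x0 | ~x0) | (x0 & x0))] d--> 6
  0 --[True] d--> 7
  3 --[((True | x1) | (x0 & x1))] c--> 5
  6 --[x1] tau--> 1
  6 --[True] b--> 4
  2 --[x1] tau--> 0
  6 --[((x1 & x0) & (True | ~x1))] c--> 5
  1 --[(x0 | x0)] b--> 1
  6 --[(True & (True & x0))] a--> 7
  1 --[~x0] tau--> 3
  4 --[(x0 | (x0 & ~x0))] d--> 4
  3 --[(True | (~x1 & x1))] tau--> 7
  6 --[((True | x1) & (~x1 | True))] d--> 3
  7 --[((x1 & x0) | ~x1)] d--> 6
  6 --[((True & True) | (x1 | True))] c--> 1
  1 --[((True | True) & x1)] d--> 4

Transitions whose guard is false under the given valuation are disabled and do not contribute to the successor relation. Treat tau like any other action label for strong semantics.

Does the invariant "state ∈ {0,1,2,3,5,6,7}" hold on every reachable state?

Answer: INVARIANT VIOLATED at state 4

Analysis:
Safe = {0,1,2,3,5,6,7}
Reachable = {0,1,3,4,5,6,7}
  0: ok
  1: ok
  3: ok
  4: outside
  5: ok
  6: ok
  7: ok
reach 4 via tau — violates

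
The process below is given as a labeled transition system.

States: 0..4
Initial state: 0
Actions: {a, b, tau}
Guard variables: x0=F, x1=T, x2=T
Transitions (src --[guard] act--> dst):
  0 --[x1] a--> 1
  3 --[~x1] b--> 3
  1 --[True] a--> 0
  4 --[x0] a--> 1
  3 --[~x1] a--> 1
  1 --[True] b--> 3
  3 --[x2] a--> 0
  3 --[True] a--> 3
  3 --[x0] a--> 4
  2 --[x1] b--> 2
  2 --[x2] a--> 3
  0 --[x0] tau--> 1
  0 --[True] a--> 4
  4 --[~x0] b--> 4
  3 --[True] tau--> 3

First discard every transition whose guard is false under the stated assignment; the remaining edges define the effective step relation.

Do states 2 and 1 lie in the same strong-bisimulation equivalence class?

Bisimulation quotient by refinement:
  P[0] = {{0,1,2,3,4}}
  P[1] = {{0},{1,2},{3},{4}}
  P[2] = {{0},{1},{2},{3},{4}}
Fixed point at round 3; 5 class(es).
class of 2: {2}; class of 1: {1}

Answer: NOT BISIMILAR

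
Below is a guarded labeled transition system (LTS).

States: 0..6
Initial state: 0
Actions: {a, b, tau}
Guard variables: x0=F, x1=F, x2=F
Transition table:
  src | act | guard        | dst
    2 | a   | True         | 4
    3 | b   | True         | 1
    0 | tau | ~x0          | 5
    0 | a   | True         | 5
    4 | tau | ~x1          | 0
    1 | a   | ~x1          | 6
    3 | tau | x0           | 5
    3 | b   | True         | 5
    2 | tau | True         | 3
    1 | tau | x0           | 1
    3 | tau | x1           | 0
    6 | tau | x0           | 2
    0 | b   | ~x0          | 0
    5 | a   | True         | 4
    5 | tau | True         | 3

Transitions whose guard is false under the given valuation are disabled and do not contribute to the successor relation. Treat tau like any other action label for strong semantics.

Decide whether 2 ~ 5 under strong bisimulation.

Answer: BISIMILAR

Trace:
Compute ~ classes (split until stable):
  P[0] = {{0,1,2,3,4,5,6}}
  P[1] = {{0},{1},{2,5},{3},{4},{6}}
6 equivalence class(es) (converged in 2)
class of 2: {2,5}; class of 5: {2,5}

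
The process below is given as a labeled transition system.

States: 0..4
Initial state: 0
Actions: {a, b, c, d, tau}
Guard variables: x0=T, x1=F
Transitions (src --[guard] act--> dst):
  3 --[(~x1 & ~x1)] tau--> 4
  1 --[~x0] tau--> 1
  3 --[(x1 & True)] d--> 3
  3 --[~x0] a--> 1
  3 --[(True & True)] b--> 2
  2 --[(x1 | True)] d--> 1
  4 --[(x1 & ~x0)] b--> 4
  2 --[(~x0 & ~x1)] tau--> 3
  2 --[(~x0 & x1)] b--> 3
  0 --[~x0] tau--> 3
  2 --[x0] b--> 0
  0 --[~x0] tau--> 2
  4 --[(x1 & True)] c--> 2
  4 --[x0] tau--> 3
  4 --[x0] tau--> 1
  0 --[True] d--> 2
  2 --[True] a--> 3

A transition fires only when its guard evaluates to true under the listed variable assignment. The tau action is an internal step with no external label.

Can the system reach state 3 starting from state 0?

Guard filter leaves 8 enabled edge(s).
depth 0: {0}
depth 1: {2}  total {0,2}
depth 2: {1,3}  total {0,1,2,3}
depth 3: {4}  total {0,1,2,3,4}
R = {0,1,2,3,4}
witness 3: d·a

Answer: REACHABLE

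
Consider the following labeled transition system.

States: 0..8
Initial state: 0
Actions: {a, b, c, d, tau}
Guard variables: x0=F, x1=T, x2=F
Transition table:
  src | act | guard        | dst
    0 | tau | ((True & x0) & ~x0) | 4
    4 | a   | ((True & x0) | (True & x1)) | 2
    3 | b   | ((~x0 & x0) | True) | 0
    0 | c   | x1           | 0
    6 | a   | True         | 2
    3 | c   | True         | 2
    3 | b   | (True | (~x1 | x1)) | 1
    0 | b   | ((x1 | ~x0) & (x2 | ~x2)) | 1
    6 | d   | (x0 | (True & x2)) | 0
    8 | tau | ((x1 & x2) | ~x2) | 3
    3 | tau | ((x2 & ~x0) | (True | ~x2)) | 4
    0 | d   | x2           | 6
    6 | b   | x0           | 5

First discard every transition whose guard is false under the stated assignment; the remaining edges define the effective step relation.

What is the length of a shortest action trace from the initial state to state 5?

BFS to 5:
  depth 0: {0}
  depth 1: {1}
5 never appears.

Answer: UNREACHABLE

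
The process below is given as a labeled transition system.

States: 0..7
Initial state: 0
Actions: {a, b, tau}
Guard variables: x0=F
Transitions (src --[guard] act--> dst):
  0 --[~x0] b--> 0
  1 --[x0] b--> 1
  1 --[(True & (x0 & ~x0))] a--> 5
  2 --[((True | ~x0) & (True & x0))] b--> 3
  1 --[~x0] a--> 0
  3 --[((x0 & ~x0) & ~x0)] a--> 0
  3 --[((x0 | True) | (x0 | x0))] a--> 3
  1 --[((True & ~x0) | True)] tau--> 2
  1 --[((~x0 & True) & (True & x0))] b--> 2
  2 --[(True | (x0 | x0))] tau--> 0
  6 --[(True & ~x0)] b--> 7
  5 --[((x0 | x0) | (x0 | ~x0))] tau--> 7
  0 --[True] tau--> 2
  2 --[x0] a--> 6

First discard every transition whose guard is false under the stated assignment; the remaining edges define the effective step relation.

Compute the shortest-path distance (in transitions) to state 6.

Layered search for 6:
  L0 = {0}
  L1 = {2}
6 never appears.

Answer: UNREACHABLE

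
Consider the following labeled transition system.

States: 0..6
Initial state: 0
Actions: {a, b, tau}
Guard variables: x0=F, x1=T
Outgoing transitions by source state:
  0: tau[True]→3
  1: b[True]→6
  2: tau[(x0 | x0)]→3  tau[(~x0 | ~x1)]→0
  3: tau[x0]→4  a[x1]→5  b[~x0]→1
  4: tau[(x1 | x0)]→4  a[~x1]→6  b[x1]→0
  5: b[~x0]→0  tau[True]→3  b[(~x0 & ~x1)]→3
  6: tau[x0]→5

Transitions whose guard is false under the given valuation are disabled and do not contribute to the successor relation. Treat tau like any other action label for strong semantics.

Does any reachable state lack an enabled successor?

Answer: DEADLOCK at state 6

Analysis:
Reach set: {0,1,3,5,6}
  0: tau→3  [deg 1]
  1: b→6  [deg 1]
  3: a→5  b→1  [deg 2]
  5: b→0  tau→3  [deg 2]
  6: ∅  [deadlock]
witness 6: tau·b·b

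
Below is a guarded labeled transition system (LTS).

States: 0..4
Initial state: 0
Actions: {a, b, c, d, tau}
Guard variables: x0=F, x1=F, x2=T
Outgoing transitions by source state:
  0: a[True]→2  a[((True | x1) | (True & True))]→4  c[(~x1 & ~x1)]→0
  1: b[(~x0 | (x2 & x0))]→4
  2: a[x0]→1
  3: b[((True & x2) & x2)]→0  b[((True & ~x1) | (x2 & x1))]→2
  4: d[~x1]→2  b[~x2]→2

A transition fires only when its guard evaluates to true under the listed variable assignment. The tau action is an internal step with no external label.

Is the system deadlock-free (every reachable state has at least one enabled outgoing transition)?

R = {0,2,4}
  0: a→2  a→4  c→0  [3 exit(s)]
  2: ∅  [no exit]
  4: d→2  [1 exit(s)]
witness 2: a

Answer: DEADLOCK at state 2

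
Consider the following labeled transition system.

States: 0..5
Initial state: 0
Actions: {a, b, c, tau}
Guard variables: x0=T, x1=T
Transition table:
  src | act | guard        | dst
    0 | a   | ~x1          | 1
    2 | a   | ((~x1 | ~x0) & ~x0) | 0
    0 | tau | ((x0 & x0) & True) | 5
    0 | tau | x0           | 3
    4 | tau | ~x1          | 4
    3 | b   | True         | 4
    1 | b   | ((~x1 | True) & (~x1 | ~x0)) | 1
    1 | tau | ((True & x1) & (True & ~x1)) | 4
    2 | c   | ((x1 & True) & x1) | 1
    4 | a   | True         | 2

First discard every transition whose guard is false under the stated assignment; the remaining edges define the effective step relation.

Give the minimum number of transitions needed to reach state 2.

Layered search for 2:
  depth 0: {0}
  depth 1: {3,5}
  depth 2: {4}
  depth 3: {2}
first hit 2 at d=3 via tau·b·a

Answer: 3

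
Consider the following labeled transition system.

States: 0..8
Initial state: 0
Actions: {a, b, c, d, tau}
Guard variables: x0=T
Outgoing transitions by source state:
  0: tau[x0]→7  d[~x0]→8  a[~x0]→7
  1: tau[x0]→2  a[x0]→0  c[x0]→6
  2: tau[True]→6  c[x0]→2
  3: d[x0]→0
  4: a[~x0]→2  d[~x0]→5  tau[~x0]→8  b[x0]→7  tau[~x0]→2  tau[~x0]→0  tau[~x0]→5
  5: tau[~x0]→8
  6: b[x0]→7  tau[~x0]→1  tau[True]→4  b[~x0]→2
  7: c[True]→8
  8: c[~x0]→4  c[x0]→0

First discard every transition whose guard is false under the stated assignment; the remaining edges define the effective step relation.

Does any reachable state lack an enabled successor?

Answer: DEADLOCK-FREE

Analysis:
R = {0,7,8}
  0: tau→7  [1 exit(s)]
  7: c→8  [1 exit(s)]
  8: c→0  [1 exit(s)]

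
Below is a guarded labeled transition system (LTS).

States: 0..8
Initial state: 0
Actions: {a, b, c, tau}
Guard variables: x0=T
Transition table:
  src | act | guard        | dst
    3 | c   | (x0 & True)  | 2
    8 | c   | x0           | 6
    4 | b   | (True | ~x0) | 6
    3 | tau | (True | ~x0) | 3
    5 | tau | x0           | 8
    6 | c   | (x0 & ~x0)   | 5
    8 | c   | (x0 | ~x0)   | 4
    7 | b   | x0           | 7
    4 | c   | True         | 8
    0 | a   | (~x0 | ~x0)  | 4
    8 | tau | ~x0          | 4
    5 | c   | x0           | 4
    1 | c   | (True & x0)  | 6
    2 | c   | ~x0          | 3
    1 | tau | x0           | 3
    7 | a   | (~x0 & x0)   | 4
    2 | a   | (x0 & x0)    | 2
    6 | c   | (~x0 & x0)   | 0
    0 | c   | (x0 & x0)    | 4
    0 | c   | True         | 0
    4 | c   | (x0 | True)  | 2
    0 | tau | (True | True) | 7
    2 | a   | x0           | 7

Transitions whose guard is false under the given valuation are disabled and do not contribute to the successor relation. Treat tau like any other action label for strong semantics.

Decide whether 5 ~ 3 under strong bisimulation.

Compute ~ classes (split until stable):
  round 0: {{0,1,2,3,4,5,6,7,8}}
  round 1: {{0,1,3,5},{2},{4},{6},{7},{8}}
  round 2: {{0},{1},{2},{3},{4},{5},{6},{7},{8}}
Fixed point at round 3; 9 class(es).
class of 5: {5}; class of 3: {3}

Answer: NOT BISIMILAR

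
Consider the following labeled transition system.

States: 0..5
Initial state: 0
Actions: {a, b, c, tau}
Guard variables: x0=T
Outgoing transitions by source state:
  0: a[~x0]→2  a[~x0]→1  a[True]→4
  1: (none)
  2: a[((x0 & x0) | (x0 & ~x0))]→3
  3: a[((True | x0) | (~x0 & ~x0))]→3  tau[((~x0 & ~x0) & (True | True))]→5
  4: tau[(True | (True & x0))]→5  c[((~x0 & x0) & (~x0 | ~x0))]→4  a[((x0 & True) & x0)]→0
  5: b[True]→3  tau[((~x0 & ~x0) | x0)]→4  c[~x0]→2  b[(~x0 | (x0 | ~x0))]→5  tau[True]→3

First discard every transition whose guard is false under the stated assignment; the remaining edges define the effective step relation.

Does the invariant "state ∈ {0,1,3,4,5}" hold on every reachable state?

Safe = {0,1,3,4,5}
R = {0,3,4,5}
  0: ok
  3: ok
  4: ok
  5: ok

Answer: INVARIANT HOLDS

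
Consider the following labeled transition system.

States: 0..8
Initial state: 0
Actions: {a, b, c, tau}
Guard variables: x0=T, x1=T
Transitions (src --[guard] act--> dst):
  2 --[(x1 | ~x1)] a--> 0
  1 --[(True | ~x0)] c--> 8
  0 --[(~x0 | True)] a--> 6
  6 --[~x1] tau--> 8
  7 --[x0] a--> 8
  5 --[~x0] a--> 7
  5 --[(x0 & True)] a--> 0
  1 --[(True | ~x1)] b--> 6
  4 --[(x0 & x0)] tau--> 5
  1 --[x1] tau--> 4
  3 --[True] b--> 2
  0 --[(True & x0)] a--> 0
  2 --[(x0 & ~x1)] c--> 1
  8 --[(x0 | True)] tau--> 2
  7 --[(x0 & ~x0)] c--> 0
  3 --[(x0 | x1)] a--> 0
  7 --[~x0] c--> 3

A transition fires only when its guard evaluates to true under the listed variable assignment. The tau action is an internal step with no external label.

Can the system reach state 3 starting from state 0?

Guard filter leaves 12 enabled edge(s).
depth 0: {0}
depth 1: {6}  total {0,6}
Reach set: {0,6}

Answer: UNREACHABLE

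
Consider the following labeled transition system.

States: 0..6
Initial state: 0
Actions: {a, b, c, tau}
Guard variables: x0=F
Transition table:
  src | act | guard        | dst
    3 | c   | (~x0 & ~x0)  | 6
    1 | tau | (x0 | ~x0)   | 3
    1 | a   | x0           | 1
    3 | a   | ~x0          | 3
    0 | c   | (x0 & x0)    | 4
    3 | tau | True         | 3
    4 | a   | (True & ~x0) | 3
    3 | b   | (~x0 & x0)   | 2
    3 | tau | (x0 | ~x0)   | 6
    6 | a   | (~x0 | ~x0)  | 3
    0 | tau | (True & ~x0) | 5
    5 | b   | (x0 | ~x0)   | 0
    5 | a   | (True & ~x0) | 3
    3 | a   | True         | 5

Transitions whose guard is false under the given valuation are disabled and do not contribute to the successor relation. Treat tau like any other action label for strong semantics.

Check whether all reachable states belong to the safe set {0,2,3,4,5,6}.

Answer: INVARIANT HOLDS

Analysis:
Allowed set {0,2,3,4,5,6}
Reachable = {0,3,5,6}
  0: safe
  3: safe
  5: safe
  6: safe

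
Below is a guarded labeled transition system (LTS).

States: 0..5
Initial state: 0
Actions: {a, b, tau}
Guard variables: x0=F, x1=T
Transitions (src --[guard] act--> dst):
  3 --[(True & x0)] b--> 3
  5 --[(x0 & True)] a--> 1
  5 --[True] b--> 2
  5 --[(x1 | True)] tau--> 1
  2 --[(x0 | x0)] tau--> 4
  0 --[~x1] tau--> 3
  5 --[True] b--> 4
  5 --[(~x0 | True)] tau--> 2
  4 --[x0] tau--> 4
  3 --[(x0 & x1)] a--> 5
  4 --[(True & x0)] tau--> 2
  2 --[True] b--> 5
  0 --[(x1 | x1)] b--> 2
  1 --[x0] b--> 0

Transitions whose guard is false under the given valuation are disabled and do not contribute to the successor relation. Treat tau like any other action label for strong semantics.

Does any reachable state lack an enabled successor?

Answer: DEADLOCK at state 1

Trace:
R = {0,1,2,4,5}
  0: b→2  [1 out]
  1: ∅  [STUCK]
  2: b→5  [1 out]
  4: ∅  [STUCK]
  5: b→2  b→4  tau→1  tau→2  [4 out]
witness 1: b·b·tau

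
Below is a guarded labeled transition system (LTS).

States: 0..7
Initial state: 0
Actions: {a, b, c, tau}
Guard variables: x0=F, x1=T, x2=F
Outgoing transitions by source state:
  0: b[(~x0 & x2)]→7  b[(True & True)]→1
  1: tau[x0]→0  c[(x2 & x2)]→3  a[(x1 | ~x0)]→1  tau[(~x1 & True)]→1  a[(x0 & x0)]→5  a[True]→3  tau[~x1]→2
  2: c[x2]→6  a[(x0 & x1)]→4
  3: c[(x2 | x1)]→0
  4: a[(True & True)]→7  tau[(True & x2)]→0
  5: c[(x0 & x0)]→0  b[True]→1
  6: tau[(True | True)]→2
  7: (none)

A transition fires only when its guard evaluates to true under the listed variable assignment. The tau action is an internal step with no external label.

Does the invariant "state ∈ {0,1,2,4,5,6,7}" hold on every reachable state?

Inv-set: {0,1,2,4,5,6,7}
R = {0,1,3}
  0: ok
  1: ok
  3: ✗ unsafe
counterexample path to 3: b·a

Answer: INVARIANT VIOLATED at state 3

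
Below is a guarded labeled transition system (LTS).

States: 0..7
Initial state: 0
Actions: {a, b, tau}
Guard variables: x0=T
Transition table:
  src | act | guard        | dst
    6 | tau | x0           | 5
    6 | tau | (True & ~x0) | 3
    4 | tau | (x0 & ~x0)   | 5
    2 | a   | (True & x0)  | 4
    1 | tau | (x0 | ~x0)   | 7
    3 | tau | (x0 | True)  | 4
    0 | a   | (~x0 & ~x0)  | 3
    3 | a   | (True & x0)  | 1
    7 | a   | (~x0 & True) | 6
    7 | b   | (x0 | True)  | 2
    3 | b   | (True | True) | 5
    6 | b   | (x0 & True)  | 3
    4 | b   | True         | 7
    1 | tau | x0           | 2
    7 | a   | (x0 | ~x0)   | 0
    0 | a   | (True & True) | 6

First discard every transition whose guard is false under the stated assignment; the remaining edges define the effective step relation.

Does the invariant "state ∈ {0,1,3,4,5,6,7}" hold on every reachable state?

Inv-set: {0,1,3,4,5,6,7}
Reachable = {0,1,2,3,4,5,6,7}
  0: ✓
  1: ✓
  2: ✗ unsafe
  3: ✓
  4: ✓
  5: ✓
  6: ✓
  7: ✓
witness against invariant: a·b·a·tau → 2

Answer: INVARIANT VIOLATED at state 2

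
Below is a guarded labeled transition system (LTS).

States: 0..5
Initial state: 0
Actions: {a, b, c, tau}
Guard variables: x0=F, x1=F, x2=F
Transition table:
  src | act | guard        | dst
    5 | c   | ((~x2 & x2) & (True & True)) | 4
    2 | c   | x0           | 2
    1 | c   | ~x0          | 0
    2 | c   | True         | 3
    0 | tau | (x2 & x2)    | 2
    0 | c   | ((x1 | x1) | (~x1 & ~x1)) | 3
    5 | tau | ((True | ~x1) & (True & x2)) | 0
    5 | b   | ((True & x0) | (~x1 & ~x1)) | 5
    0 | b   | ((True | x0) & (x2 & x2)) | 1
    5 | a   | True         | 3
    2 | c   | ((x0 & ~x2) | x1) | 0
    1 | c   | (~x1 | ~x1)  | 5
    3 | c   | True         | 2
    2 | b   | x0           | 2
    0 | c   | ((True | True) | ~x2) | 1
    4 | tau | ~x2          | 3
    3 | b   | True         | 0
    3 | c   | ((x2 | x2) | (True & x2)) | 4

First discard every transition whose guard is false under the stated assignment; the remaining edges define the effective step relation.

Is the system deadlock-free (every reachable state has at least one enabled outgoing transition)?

R = {0,1,2,3,5}
  0: c→1  c→3  [2 exit(s)]
  1: c→0  c→5  [2 exit(s)]
  2: c→3  [1 exit(s)]
  3: b→0  c→2  [2 exit(s)]
  5: a→3  b→5  [2 exit(s)]

Answer: DEADLOCK-FREE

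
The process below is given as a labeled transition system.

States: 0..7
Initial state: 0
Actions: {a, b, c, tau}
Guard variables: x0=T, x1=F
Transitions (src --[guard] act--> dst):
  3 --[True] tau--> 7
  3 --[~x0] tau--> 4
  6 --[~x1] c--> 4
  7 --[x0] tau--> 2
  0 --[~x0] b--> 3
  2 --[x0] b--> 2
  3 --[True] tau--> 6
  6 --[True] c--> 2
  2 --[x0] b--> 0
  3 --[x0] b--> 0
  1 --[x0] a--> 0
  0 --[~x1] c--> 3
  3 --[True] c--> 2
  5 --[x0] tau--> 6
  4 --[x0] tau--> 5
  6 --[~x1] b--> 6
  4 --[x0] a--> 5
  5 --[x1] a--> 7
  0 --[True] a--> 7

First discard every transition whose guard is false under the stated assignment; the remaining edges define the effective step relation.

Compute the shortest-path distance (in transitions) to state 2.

Answer: 2

Analysis:
Layered search for 2:
  depth 0: {0}
  depth 1: {3,7}
  depth 2: {2,6}
first hit 2 at d=2 via a·tau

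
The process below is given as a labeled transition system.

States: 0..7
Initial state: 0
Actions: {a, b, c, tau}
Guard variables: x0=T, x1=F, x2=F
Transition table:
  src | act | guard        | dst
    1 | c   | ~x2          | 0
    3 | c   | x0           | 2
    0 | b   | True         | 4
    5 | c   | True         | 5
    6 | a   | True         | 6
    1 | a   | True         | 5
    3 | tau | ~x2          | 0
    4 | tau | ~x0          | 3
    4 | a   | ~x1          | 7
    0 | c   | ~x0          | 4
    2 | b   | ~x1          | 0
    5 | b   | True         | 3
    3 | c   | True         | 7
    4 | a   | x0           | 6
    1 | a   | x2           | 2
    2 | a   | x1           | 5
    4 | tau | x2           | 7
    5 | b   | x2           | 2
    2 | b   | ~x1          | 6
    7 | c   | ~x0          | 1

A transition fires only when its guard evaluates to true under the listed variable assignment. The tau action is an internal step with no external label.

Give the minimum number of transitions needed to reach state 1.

Answer: UNREACHABLE

Trace:
BFS to 1:
  depth 0: {0}
  depth 1: {4}
  depth 2: {6,7}
1 never appears.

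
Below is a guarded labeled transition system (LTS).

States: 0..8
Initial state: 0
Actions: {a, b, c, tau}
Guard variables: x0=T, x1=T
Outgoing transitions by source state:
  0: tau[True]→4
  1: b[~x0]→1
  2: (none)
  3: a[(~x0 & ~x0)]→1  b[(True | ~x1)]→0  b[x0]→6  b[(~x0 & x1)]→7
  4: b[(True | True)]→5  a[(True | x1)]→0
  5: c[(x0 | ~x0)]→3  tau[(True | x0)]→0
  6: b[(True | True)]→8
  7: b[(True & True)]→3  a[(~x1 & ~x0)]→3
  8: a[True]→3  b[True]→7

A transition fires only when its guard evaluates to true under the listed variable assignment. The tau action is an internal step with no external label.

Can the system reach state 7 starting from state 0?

Guard filter leaves 11 enabled edge(s).
L0 = {0}
L1 = {4}  now seen {0,4}
L2 = {5}  now seen {0,4,5}
L3 = {3}  now seen {0,3,4,5}
L4 = {6}  now seen {0,3,4,5,6}
L5 = {8}  now seen {0,3,4,5,6,8}
L6 = {7}  now seen {0,3,4,5,6,7,8}
Reach set: {0,3,4,5,6,7,8}
trace reaching 7: tau·b·c·b·b·b

Answer: REACHABLE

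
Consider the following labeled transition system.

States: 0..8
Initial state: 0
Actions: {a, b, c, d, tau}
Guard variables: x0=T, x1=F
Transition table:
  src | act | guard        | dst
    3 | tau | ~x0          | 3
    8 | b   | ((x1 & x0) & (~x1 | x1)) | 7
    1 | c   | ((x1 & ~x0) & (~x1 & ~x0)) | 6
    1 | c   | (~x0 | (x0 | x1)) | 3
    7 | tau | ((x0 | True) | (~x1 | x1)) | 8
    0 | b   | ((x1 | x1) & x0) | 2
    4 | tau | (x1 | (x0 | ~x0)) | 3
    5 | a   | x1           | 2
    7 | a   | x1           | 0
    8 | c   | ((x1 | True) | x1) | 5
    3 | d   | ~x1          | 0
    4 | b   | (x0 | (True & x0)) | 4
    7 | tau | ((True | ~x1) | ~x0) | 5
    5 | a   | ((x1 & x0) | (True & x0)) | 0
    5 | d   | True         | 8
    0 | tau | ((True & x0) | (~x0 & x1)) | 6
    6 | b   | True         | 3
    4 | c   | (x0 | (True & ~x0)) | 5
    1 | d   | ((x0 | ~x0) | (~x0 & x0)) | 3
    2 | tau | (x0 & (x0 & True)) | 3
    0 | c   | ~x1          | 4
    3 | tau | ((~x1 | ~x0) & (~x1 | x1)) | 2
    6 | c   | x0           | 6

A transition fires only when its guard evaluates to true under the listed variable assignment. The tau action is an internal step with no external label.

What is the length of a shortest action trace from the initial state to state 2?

BFS to 2:
  Layer 0: {0}
  Layer 1: {4,6}
  Layer 2: {3,5}
  Layer 3: {2,8}
2 enters at depth 3; path c·tau·tau

Answer: 3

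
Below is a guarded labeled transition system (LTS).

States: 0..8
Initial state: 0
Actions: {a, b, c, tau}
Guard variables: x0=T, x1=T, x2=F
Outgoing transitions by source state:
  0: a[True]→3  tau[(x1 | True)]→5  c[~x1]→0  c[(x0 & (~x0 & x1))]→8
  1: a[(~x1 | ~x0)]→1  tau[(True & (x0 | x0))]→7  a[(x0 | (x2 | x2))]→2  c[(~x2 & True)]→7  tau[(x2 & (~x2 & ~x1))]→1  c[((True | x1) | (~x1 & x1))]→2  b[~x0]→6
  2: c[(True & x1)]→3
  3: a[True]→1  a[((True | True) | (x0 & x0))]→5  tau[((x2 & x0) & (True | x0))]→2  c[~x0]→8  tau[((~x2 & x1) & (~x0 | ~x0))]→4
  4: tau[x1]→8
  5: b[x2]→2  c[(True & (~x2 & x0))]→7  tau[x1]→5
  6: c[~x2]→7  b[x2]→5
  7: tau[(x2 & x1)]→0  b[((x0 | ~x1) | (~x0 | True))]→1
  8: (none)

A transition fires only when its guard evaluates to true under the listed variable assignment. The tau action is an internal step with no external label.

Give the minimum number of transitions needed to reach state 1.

BFS to 1:
  L0 = {0}
  L1 = {3,5}
  L2 = {1,7}
1 enters at depth 2; path a·a

Answer: 2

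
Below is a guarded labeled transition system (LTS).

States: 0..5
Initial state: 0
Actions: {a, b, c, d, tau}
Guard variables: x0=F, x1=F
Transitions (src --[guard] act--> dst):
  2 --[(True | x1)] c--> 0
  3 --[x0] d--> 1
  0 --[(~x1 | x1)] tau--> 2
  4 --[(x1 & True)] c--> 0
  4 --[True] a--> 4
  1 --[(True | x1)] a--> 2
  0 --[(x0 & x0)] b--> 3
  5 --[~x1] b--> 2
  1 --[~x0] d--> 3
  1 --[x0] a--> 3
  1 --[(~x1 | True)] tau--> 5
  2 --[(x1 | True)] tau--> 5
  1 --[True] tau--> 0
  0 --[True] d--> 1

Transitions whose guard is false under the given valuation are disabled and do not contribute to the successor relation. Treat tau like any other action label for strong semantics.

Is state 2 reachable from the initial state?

Answer: REACHABLE

Trace:
10 transition(s) survive guard evaluation.
depth 0: {0}
depth 1: {1,2}  cumulative {0,1,2}
depth 2: {3,5}  cumulative {0,1,2,3,5}
R = {0,1,2,3,5}
Path to 2: tau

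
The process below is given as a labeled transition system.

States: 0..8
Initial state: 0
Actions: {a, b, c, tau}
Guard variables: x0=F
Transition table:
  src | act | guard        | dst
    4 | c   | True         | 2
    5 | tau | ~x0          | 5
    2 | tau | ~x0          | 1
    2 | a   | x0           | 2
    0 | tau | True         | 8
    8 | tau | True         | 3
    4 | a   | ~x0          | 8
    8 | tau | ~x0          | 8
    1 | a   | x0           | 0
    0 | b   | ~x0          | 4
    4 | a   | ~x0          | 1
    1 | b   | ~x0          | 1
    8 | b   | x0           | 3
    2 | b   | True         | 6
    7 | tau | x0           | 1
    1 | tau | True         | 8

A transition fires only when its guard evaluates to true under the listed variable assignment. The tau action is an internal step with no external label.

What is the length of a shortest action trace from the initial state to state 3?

Answer: 2

Trace:
Breadth-first toward 3:
  L0 = {0}
  L1 = {4,8}
  L2 = {1,2,3}
depth(3)=2, e.g. tau·tau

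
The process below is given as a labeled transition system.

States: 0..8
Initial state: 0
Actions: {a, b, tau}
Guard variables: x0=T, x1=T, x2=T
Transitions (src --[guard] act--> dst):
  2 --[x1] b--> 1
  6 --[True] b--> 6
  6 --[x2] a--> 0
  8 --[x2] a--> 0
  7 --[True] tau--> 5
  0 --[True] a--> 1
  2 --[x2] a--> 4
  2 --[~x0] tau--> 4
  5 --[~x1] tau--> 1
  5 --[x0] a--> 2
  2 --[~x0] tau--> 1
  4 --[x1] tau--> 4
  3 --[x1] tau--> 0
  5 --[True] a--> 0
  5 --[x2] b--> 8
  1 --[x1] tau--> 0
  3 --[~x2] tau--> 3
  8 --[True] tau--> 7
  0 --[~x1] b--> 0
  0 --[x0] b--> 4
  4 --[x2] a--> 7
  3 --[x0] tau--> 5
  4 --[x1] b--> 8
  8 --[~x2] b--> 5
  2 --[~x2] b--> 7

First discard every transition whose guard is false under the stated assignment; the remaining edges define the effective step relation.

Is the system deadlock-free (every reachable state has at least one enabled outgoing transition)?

Reachable = {0,1,2,4,5,7,8}
  0: a→1  b→4  [deg 2]
  1: tau→0  [deg 1]
  2: a→4  b→1  [deg 2]
  4: a→7  b→8  tau→4  [deg 3]
  5: a→0  a→2  b→8  [deg 3]
  7: tau→5  [deg 1]
  8: a→0  tau→7  [deg 2]

Answer: DEADLOCK-FREE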